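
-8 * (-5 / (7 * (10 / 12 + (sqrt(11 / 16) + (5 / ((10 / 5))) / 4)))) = 4800 / 829 - 5760 * sqrt(11) / 5803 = 2.50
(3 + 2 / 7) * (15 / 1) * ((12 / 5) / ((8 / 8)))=828 / 7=118.29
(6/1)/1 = 6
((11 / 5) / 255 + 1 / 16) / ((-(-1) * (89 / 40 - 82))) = -0.00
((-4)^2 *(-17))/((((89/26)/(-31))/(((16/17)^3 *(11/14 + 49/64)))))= 573614080/180047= 3185.91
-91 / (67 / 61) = -5551 / 67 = -82.85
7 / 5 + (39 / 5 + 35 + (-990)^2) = 4900721 / 5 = 980144.20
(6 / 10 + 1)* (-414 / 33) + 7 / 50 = -10963 / 550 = -19.93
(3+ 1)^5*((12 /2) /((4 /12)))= 18432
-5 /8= -0.62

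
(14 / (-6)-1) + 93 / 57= -97 / 57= -1.70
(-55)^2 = 3025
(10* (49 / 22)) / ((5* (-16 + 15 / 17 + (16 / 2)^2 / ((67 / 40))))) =55811 / 289311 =0.19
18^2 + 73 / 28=9145 / 28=326.61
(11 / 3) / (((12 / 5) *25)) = 11 / 180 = 0.06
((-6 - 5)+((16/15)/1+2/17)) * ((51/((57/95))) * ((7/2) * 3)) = -17521/2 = -8760.50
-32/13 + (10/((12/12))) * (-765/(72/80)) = -110532/13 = -8502.46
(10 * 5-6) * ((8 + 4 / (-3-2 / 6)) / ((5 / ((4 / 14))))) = 2992 / 175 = 17.10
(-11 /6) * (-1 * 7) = 77 /6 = 12.83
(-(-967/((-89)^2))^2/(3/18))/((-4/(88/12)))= 10285979/62742241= 0.16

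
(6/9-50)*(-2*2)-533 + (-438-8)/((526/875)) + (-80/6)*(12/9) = -2592728/2367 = -1095.36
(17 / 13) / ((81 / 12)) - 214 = -75046 / 351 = -213.81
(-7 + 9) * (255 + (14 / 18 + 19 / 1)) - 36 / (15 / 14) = 23218 / 45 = 515.96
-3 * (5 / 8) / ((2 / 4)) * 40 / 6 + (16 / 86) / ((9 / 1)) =-9667 / 387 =-24.98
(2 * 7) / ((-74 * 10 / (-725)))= 1015 / 74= 13.72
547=547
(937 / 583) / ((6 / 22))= 937 / 159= 5.89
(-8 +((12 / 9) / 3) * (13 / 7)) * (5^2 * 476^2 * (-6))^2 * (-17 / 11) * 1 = 140882527905280000 / 11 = 12807502536843636.36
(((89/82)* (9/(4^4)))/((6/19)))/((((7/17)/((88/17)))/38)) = 1060257/18368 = 57.72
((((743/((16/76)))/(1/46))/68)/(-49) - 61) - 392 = -3343483/6664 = -501.72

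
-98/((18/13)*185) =-637/1665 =-0.38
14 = 14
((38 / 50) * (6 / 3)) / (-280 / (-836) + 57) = 7942 / 299575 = 0.03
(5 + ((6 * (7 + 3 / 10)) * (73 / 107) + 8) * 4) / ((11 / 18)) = 137034 / 535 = 256.14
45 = 45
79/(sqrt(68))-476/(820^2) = 9.58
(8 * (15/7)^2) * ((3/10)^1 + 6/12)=1440/49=29.39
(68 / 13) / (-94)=-34 / 611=-0.06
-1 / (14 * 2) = -1 / 28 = -0.04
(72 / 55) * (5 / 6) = 12 / 11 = 1.09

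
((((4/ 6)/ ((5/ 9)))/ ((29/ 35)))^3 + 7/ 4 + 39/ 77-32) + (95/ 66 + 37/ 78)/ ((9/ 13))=-4855775843/ 202818924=-23.94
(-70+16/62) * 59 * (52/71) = -3013.64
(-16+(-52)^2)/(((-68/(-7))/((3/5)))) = 14112/85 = 166.02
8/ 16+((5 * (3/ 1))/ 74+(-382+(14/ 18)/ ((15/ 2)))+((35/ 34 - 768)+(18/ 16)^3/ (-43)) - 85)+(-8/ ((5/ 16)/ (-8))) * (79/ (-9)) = -5666207288251/ 1869488640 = -3030.89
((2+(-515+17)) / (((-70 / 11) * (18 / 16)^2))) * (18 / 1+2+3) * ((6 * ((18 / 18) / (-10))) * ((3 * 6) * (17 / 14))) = -68265472 / 3675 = -18575.64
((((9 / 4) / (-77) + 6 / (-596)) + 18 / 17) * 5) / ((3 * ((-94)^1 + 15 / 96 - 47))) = -10605400 / 879049787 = -0.01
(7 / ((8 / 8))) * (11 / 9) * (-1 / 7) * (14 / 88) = -7 / 36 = -0.19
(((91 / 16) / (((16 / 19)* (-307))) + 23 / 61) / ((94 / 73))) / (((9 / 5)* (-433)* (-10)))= 124256731 / 3512339039232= 0.00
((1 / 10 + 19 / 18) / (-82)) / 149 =-26 / 274905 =-0.00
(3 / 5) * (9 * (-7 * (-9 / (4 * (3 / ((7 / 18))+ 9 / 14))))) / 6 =441 / 260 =1.70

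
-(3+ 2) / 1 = -5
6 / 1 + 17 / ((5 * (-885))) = 26533 / 4425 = 6.00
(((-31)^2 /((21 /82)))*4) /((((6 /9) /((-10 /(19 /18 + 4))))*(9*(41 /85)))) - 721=-6994077 /637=-10979.71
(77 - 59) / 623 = 18 / 623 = 0.03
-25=-25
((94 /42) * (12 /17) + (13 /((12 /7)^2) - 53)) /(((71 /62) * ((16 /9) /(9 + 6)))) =-374479845 /1081472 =-346.27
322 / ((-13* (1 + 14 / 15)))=-4830 / 377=-12.81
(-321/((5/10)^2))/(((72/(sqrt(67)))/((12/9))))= -214 * sqrt(67)/9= -194.63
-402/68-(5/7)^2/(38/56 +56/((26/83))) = -91948033/15545922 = -5.91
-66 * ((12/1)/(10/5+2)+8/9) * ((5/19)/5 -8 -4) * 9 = 524370/19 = 27598.42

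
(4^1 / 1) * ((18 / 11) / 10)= 36 / 55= 0.65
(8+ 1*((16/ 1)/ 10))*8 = 384/ 5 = 76.80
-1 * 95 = -95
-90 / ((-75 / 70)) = 84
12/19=0.63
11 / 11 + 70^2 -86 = 4815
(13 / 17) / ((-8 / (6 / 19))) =-0.03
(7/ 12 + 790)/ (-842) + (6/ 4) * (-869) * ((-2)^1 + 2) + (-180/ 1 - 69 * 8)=-7405615/ 10104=-732.94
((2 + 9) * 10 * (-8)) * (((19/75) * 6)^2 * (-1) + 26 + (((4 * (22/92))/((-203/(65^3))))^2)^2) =-146569527620796463808503520774176/59402607474090125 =-2467392154203437.72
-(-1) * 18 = 18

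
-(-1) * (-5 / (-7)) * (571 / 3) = 2855 / 21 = 135.95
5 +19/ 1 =24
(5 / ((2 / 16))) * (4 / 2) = 80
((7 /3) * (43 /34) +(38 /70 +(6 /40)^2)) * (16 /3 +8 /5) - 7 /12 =12743083 /535500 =23.80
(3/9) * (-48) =-16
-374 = -374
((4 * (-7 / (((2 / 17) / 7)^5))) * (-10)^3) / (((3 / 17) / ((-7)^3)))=-121754746670172875 / 3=-40584915556724291.67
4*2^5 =128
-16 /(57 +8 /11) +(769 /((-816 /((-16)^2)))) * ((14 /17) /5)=-22029104 /550545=-40.01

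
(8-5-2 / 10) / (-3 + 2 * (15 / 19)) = -1.97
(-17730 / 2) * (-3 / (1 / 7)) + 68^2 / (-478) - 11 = 44488494 / 239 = 186144.33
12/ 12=1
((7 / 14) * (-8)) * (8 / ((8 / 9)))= -36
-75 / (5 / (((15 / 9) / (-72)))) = 25 / 72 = 0.35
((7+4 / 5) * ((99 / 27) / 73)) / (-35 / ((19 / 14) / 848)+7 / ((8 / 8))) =-2717 / 151616255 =-0.00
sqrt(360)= 6 * sqrt(10)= 18.97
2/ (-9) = -2/ 9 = -0.22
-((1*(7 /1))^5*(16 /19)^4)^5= -1621252480186718171423769614040818421210284032 /37589973457545958193355601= -43129918195280385648.67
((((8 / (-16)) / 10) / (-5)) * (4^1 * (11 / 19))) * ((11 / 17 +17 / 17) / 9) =308 / 72675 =0.00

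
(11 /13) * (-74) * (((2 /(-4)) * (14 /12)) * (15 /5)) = 109.58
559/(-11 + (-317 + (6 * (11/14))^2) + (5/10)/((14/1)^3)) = -3067792/1678095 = -1.83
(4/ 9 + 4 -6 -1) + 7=4.44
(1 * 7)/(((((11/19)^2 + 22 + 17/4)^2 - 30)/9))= 18766224/201594463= 0.09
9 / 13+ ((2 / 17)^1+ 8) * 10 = 18093 / 221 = 81.87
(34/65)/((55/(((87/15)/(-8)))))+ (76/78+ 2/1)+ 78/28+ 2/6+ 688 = 347390299/500500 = 694.09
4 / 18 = 2 / 9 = 0.22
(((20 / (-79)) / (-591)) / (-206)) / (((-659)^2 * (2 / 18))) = -30 / 696147665909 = -0.00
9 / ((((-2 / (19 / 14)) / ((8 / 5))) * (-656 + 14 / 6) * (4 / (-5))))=-513 / 27454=-0.02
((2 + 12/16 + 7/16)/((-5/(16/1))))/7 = -51/35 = -1.46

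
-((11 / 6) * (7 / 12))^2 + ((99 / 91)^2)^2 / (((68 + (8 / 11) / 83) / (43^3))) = 210014873862024143 / 128332827814464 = 1636.49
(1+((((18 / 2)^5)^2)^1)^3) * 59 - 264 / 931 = 2328503932899350842836678921352394 / 931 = 2501078338237756007343372000000.00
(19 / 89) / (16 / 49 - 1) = -931 / 2937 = -0.32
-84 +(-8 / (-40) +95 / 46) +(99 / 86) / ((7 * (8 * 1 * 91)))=-4119375887 / 50399440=-81.73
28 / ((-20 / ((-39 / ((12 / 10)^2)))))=37.92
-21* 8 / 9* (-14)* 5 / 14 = 280 / 3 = 93.33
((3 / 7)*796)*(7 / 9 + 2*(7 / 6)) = 3184 / 3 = 1061.33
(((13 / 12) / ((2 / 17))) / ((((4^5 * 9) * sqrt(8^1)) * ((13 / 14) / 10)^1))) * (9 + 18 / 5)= 833 * sqrt(2) / 24576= 0.05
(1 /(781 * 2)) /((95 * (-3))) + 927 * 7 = 2888708129 /445170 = 6489.00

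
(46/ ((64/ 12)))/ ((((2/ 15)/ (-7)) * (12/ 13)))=-31395/ 64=-490.55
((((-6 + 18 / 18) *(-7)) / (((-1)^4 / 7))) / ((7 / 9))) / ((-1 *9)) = -35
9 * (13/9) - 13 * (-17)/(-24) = 3.79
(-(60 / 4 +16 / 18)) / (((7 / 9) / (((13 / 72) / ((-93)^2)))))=-1859 / 4359096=-0.00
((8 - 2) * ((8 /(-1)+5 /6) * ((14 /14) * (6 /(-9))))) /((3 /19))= 1634 /9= 181.56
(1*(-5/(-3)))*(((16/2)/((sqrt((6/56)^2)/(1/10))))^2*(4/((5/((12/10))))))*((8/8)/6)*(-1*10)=-100352/675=-148.67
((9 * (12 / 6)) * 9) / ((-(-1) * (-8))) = -81 / 4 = -20.25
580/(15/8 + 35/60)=235.93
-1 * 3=-3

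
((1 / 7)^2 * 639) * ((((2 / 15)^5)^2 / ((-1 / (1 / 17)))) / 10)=-36352 / 266860986328125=-0.00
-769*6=-4614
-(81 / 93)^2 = -729 / 961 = -0.76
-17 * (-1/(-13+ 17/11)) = -187/126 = -1.48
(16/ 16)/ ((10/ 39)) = 39/ 10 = 3.90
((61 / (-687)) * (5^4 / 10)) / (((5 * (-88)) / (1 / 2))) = 1525 / 241824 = 0.01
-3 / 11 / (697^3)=-3 / 3724697603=-0.00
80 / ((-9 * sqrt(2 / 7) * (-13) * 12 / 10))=100 * sqrt(14) / 351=1.07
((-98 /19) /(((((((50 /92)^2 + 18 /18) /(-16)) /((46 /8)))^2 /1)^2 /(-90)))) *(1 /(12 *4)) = 263901166920252390359040 /1072481336138659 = 246065976.19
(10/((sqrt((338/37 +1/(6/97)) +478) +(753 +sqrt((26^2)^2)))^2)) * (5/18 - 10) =-4791500/(sqrt(24804726) +317238)^2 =-0.00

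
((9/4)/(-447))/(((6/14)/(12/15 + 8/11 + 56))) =-5537/8195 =-0.68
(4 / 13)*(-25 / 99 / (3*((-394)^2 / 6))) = -50 / 49947183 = -0.00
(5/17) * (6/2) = 15/17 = 0.88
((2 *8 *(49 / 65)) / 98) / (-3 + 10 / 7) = -56 / 715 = -0.08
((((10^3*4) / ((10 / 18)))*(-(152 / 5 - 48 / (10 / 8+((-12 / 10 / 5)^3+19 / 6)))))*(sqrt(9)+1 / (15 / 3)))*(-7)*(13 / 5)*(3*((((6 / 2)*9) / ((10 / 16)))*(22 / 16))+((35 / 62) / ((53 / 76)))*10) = 51648291420845543424 / 33908767975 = 1523154467.27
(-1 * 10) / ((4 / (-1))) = 5 / 2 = 2.50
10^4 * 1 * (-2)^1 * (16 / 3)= -320000 / 3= -106666.67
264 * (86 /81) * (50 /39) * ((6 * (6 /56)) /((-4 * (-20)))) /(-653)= -0.00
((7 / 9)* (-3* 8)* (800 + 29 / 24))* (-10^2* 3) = 13460300 / 3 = 4486766.67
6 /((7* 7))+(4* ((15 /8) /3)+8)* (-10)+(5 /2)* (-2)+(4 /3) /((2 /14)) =-14780 /147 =-100.54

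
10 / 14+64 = 453 / 7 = 64.71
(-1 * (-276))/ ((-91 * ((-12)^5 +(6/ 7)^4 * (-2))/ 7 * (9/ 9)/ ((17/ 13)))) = 938791/ 8414062488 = 0.00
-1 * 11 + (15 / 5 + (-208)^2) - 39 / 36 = 519059 / 12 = 43254.92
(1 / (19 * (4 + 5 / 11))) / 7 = 11 / 6517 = 0.00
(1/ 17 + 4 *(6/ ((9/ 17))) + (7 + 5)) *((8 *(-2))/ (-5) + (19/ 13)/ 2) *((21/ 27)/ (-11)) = -10469879/ 656370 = -15.95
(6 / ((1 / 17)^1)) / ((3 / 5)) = 170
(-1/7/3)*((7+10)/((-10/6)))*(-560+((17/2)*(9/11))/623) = -130478519/479710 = -271.99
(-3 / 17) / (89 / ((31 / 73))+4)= -31 / 37519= -0.00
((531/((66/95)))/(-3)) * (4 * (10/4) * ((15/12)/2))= -140125/88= -1592.33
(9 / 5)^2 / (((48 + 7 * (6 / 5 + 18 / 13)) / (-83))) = -29133 / 7160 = -4.07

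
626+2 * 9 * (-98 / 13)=6374 / 13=490.31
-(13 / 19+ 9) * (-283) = 52072 / 19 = 2740.63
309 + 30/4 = 633/2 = 316.50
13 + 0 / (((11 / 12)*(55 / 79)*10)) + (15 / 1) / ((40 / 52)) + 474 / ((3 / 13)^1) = 4173 / 2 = 2086.50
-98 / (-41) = 98 / 41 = 2.39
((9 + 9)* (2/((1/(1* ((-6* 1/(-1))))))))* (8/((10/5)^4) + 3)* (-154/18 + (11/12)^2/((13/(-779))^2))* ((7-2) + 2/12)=15888643001/1352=11751954.88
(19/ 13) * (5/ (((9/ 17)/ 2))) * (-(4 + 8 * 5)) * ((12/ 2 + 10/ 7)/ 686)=-284240/ 21609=-13.15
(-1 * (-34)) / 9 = 34 / 9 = 3.78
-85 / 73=-1.16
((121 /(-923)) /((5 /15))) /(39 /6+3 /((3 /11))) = -726 /32305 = -0.02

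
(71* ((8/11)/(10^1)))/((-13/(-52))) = 1136/55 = 20.65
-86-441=-527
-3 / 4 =-0.75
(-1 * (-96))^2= 9216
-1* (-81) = 81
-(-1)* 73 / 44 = 73 / 44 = 1.66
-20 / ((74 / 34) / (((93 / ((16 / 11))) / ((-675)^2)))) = -5797 / 4495500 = -0.00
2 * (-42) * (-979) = 82236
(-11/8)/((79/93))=-1023/632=-1.62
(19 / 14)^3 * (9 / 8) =61731 / 21952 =2.81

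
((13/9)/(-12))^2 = 169/11664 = 0.01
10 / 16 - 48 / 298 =0.46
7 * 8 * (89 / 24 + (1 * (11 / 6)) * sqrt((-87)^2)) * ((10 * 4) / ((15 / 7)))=1535464 / 9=170607.11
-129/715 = -0.18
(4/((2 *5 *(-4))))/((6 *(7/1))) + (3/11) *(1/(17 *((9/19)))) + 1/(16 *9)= 36221/942480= 0.04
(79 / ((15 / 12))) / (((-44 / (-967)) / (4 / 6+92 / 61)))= 30404414 / 10065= 3020.81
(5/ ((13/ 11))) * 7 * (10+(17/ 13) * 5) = 82775/ 169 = 489.79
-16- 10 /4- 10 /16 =-153 /8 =-19.12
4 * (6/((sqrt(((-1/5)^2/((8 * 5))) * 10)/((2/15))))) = 32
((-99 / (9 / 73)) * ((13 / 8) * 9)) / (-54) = 10439 / 48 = 217.48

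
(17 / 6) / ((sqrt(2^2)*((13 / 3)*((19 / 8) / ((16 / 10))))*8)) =34 / 1235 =0.03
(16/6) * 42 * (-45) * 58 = -292320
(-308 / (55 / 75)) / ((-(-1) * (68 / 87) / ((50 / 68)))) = -228375 / 578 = -395.11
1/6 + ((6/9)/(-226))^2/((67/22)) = 2566613/15399414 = 0.17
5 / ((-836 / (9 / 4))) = -45 / 3344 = -0.01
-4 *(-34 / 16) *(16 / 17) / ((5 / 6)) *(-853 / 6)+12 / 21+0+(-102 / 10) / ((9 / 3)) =-47867 / 35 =-1367.63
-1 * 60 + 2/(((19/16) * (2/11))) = -964/19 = -50.74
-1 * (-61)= 61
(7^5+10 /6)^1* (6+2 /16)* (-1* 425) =-525060725 /12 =-43755060.42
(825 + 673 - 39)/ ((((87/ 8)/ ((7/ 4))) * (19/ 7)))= 142982/ 1653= 86.50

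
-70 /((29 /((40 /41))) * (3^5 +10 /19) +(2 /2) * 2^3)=-53200 /5507583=-0.01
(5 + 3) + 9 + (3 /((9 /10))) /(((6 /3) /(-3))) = 12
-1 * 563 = -563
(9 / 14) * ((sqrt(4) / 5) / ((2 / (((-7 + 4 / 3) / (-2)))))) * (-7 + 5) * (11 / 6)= -187 / 140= -1.34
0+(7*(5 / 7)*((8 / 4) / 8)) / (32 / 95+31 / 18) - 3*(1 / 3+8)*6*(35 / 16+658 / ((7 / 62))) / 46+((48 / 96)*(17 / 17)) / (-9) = -19010.93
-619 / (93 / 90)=-18570 / 31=-599.03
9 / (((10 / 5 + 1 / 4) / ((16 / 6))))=10.67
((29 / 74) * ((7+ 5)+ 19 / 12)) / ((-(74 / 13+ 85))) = -61451 / 1046952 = -0.06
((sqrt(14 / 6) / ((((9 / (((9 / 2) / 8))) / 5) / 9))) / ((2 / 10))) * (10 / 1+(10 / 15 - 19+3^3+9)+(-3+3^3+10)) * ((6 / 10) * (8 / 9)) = 925 * sqrt(21) / 6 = 706.48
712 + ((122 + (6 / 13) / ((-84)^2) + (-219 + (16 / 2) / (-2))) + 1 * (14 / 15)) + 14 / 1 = 15948783 / 25480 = 625.93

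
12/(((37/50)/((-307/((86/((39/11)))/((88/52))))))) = -552600/1591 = -347.33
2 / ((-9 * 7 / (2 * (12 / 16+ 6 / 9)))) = -17 / 189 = -0.09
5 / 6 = 0.83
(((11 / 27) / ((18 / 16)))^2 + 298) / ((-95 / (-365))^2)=93813559834 / 21316689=4400.94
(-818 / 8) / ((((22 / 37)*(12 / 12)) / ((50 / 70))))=-75665 / 616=-122.83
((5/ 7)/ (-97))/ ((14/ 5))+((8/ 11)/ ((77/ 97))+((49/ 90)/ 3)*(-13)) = -112245638/ 77640255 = -1.45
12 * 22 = 264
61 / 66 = 0.92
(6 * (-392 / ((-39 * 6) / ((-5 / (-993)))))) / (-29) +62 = 62.00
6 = 6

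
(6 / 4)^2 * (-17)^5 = -12778713 / 4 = -3194678.25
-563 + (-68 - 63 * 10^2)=-6931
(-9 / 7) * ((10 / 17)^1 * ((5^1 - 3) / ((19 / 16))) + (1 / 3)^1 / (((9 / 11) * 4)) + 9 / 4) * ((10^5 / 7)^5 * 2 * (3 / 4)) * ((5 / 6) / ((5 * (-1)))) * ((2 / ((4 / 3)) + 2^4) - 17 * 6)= -6158043125000000000000000000000 / 114001881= -54017030868113483145071.97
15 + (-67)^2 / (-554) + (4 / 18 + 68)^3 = 128240236885 / 403866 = 317531.65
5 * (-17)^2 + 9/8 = 11569/8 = 1446.12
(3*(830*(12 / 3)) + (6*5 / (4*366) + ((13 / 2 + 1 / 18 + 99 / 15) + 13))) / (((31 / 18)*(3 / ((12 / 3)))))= 219296426 / 28365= 7731.23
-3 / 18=-1 / 6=-0.17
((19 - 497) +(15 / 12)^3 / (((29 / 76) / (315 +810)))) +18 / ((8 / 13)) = 2463655 / 464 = 5309.60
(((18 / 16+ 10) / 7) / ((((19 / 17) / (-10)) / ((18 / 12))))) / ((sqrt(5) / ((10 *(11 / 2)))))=-249645 *sqrt(5) / 1064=-524.65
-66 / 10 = -33 / 5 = -6.60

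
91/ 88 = 1.03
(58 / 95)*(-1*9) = -522 / 95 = -5.49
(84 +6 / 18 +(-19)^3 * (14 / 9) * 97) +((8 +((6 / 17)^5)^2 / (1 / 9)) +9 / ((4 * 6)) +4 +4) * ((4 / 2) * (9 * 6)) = -37488802604705950861 / 36287890208082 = -1033094.03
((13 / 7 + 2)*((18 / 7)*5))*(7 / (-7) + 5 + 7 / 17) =182250 / 833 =218.79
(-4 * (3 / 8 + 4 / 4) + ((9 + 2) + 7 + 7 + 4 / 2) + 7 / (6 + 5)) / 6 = 3.69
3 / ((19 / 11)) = 33 / 19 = 1.74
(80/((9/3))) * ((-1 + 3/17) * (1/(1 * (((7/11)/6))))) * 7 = -24640/17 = -1449.41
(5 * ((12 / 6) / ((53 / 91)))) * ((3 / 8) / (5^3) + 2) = 182273 / 5300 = 34.39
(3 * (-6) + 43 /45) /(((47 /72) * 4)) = -1534 /235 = -6.53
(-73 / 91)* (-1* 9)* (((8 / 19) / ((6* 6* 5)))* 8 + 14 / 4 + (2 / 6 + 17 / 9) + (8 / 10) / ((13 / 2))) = 9516061 / 224770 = 42.34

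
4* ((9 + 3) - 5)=28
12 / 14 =0.86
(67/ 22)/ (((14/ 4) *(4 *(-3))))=-67/ 924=-0.07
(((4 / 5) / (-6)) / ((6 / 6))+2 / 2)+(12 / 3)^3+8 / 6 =331 / 5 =66.20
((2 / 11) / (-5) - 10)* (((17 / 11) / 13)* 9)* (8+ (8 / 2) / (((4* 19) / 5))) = -13259592 / 149435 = -88.73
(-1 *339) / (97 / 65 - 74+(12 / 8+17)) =44070 / 7021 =6.28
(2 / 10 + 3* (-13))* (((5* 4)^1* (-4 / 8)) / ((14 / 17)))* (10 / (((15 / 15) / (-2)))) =-65960 / 7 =-9422.86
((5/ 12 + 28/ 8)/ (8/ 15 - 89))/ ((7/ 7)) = -235/ 5308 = -0.04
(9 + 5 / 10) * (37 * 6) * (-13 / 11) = -27417 / 11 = -2492.45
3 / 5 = 0.60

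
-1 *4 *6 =-24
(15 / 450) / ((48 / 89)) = 89 / 1440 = 0.06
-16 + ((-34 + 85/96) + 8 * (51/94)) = -202021/4512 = -44.77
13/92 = 0.14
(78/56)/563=39/15764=0.00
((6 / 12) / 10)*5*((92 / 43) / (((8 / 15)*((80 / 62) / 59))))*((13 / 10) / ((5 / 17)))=27890421 / 137600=202.69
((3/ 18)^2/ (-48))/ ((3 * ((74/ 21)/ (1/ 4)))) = -0.00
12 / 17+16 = 284 / 17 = 16.71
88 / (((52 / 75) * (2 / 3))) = 190.38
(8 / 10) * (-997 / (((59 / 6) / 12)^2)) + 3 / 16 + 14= -326829737 / 278480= -1173.62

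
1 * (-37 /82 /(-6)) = 37 /492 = 0.08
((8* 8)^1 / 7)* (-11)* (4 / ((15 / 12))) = -11264 / 35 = -321.83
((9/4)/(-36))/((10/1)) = -1/160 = -0.01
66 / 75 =22 / 25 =0.88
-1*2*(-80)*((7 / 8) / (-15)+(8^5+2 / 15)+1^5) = 5243052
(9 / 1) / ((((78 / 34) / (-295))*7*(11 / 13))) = -195.39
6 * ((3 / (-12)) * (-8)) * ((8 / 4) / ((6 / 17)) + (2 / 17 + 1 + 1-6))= 364 / 17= 21.41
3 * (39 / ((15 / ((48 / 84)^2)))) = 624 / 245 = 2.55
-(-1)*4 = 4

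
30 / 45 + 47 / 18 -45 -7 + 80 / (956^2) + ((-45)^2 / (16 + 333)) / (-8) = -49.45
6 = 6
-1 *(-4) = 4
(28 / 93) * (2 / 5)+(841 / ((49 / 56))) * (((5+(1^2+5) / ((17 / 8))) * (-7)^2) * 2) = 5825305192 / 7905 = 736914.00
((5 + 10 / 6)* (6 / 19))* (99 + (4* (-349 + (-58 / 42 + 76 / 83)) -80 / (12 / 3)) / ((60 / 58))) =-265967672 / 99351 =-2677.05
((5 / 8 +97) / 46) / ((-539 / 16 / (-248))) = 17608 / 1127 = 15.62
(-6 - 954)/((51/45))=-14400/17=-847.06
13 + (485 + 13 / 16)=7981 / 16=498.81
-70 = -70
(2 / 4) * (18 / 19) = 9 / 19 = 0.47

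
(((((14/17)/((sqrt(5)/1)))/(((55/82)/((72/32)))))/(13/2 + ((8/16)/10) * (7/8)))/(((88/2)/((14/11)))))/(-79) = -96432 * sqrt(5)/3119245085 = -0.00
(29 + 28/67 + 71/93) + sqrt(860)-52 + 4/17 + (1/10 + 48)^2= 2 * sqrt(215) + 24278750647/10592700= 2321.35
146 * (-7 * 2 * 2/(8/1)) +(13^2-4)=-346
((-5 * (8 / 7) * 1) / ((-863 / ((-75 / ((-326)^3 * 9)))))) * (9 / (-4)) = -375 / 104648170508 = -0.00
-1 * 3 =-3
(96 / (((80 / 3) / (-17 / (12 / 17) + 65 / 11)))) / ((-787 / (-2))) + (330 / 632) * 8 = 13715487 / 3419515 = 4.01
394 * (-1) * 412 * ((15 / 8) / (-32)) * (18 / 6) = 913095 / 32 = 28534.22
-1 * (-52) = 52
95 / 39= 2.44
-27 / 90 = -3 / 10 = -0.30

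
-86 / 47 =-1.83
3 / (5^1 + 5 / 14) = 14 / 25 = 0.56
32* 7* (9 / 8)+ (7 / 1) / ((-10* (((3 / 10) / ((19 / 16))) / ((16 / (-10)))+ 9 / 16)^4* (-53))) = 15314942395676 / 60654959865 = 252.49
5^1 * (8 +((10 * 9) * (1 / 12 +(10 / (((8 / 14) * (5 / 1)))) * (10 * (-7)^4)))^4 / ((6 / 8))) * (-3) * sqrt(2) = -261759567882562828259533003605 * sqrt(2) / 4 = -92545982745110293448790540000.00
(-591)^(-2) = 1 /349281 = 0.00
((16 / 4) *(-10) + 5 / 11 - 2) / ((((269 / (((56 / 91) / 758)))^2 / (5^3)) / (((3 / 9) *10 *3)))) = -9140000 / 19322457899459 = -0.00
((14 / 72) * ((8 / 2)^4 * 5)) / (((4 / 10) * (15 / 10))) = 11200 / 27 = 414.81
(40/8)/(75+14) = 5/89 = 0.06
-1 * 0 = 0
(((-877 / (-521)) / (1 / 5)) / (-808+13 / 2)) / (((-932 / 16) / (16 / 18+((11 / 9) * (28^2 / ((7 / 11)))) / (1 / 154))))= 24404173760 / 583778937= 41.80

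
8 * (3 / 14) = 12 / 7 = 1.71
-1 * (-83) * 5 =415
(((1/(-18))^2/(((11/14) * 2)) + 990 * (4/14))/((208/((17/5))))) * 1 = 4.62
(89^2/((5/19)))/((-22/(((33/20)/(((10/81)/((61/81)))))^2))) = -55440671121/400000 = -138601.68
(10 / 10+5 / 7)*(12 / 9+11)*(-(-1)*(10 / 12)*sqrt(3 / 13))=370*sqrt(39) / 273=8.46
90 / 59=1.53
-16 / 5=-3.20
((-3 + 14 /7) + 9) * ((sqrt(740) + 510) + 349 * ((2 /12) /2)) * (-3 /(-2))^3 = 54 * sqrt(185) + 58221 /4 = 15289.73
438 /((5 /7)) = 3066 /5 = 613.20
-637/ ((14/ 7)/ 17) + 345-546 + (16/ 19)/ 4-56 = -215509/ 38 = -5671.29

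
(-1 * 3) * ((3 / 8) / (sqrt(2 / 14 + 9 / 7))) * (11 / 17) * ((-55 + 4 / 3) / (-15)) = -1771 * sqrt(70) / 6800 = -2.18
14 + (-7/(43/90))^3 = -248933902/79507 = -3130.97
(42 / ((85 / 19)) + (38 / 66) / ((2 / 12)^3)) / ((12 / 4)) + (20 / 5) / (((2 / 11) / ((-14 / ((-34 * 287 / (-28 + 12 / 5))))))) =43.78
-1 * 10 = -10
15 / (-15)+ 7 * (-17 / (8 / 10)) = -599 / 4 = -149.75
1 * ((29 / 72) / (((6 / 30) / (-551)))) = -79895 / 72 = -1109.65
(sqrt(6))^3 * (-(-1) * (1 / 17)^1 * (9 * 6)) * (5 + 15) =6480 * sqrt(6) / 17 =933.69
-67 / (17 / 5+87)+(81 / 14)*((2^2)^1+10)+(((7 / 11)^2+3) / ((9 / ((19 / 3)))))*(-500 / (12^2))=956082131 / 13290156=71.94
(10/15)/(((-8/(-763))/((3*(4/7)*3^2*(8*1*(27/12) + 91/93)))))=577155/31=18617.90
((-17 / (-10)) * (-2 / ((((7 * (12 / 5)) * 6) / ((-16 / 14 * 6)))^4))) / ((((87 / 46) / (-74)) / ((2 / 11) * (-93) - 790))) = -146753248000 / 63838582731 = -2.30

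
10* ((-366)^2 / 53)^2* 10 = 1794420993600 / 2809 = 638811318.48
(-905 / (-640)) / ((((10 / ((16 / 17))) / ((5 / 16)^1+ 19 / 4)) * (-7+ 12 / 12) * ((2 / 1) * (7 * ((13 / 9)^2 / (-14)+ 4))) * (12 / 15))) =-0.00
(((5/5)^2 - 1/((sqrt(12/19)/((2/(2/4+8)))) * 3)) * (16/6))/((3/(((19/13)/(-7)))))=-152/819+304 * sqrt(57)/125307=-0.17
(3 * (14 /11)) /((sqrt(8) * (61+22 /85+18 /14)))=12495 * sqrt(2) /818708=0.02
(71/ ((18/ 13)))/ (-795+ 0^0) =-923/ 14292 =-0.06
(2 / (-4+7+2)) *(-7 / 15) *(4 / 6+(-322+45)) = 11606 / 225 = 51.58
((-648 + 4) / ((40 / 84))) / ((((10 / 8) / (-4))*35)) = 15456 / 125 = 123.65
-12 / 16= -0.75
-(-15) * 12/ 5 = 36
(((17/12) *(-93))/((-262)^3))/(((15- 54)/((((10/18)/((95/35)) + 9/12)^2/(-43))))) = 224717543/56442875554450944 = 0.00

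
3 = 3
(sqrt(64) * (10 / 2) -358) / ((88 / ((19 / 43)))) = -3021 / 1892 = -1.60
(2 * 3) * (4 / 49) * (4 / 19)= 0.10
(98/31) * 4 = 392/31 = 12.65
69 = 69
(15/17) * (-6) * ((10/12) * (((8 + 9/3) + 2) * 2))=-1950/17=-114.71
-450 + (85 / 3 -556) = -2933 / 3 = -977.67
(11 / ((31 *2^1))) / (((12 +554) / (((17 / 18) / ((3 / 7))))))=1309 / 1894968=0.00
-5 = -5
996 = 996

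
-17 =-17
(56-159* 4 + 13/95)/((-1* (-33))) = -55087/3135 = -17.57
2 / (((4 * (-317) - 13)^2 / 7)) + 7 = 1640963 / 234423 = 7.00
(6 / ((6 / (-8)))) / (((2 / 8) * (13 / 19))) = -608 / 13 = -46.77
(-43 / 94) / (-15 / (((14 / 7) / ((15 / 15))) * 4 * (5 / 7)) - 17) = 172 / 7379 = 0.02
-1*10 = -10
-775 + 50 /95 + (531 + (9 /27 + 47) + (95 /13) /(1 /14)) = -69530 /741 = -93.83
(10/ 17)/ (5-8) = -10/ 51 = -0.20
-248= -248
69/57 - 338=-6399/19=-336.79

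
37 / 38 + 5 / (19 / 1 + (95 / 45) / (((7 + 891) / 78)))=6379 / 5168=1.23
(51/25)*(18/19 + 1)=3.97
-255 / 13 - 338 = -4649 / 13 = -357.62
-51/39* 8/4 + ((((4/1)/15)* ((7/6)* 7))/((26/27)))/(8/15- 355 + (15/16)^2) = -46277314/17651101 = -2.62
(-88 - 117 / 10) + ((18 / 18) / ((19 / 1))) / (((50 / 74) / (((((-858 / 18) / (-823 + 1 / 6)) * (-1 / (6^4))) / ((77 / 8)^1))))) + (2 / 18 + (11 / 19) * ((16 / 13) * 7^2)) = -2235847911161 / 34571095650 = -64.67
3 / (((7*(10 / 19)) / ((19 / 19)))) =57 / 70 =0.81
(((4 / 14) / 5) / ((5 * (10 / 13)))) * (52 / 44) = 169 / 9625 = 0.02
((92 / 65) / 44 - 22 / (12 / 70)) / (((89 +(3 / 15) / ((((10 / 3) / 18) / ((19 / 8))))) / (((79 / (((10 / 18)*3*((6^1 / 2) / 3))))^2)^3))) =-130051901496314361744 / 8183621875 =-15891729051.36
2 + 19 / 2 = 23 / 2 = 11.50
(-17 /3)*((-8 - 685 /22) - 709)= 4239.44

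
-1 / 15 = -0.07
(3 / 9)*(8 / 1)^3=512 / 3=170.67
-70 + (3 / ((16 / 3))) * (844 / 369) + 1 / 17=-191409 / 2788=-68.65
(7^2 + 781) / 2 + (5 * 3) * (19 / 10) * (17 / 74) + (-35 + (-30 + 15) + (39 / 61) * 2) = 3365873 / 9028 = 372.83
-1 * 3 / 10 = -3 / 10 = -0.30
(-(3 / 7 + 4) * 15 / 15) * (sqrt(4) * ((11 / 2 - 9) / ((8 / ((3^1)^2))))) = 279 / 8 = 34.88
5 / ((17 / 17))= 5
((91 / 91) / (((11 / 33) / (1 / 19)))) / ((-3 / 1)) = -1 / 19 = -0.05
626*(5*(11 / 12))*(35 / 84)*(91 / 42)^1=1118975 / 432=2590.22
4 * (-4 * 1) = -16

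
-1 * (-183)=183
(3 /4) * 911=2733 /4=683.25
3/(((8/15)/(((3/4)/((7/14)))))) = 135/16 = 8.44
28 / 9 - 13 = -89 / 9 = -9.89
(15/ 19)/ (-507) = -5/ 3211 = -0.00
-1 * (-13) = 13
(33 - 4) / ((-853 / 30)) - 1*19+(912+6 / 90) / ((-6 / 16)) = -94127609 / 38385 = -2452.20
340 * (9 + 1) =3400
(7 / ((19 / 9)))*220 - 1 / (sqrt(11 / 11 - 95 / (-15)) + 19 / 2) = 4*sqrt(66) / 995 + 13788534 / 18905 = 729.39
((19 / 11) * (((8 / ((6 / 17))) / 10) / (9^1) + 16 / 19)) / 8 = 1403 / 5940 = 0.24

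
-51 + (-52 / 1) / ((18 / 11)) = -745 / 9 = -82.78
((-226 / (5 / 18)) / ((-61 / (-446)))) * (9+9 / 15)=-87087744 / 1525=-57106.72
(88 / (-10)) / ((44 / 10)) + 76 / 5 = 66 / 5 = 13.20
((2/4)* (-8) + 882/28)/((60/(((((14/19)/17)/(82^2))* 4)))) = 77/6515556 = 0.00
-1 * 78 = -78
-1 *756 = -756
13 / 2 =6.50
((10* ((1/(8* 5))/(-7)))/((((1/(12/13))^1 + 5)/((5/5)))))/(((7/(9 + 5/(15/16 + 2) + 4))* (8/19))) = -39387/1344952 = -0.03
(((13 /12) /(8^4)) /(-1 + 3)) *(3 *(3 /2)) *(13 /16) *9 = 4563 /1048576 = 0.00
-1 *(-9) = 9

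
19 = 19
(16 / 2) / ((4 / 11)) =22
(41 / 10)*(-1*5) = -41 / 2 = -20.50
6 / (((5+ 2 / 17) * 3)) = 34 / 87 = 0.39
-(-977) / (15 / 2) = 1954 / 15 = 130.27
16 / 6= 8 / 3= 2.67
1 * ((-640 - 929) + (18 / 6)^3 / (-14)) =-21993 / 14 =-1570.93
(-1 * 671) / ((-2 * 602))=671 / 1204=0.56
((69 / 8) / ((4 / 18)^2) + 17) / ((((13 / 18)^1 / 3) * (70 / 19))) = 3146229 / 14560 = 216.09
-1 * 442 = -442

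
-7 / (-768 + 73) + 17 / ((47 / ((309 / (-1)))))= -111.76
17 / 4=4.25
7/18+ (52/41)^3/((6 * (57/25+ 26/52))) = 88151333/172440342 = 0.51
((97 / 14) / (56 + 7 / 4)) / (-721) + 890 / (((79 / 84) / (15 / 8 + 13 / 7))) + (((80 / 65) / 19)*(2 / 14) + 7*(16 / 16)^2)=80506475249614 / 22749367641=3538.84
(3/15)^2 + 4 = 4.04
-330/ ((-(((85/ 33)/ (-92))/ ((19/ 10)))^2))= 54902823624/ 36125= 1519801.35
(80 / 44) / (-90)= -2 / 99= -0.02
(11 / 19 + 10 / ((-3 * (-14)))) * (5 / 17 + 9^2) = 66.42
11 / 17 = 0.65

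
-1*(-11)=11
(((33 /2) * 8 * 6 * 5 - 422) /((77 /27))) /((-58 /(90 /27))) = -71.30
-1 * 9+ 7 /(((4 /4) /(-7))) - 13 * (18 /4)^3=-9941 /8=-1242.62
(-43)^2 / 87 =1849 / 87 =21.25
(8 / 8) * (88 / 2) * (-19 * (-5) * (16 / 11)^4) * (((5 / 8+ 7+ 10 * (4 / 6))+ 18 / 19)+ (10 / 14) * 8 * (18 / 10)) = 13348864000 / 27951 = 477580.91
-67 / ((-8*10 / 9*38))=603 / 3040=0.20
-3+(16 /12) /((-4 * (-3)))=-26 /9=-2.89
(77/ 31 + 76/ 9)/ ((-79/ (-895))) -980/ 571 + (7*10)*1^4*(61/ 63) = 189.87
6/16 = 3/8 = 0.38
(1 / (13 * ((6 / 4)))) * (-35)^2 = 2450 / 39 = 62.82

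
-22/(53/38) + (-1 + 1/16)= -14171/848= -16.71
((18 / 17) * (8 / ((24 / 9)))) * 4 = 216 / 17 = 12.71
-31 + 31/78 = -2387/78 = -30.60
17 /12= 1.42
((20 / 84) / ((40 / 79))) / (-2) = -79 / 336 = -0.24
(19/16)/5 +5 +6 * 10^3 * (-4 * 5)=-9599581/80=-119994.76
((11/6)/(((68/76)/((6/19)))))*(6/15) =22/85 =0.26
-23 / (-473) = 23 / 473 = 0.05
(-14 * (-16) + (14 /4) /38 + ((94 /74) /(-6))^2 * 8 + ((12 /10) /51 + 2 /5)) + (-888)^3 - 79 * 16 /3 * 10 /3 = -55733729377875749 /79593660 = -700228251.57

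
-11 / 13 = -0.85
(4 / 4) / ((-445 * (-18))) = 1 / 8010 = 0.00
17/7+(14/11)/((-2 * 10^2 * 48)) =897551/369600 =2.43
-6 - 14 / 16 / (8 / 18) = -255 / 32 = -7.97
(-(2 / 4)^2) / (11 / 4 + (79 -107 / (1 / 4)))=1 / 1385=0.00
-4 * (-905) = 3620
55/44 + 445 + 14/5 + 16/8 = 9021/20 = 451.05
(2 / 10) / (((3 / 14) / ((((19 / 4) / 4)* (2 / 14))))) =19 / 120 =0.16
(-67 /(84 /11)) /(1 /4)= -737 /21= -35.10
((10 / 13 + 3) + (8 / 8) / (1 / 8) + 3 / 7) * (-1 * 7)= -1110 / 13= -85.38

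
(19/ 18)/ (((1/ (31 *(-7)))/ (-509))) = 2098607/ 18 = 116589.28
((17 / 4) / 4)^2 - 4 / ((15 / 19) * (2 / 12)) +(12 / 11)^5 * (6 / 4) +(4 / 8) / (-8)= -27.02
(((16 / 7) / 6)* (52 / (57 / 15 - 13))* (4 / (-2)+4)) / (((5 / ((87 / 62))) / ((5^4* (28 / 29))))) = -520000 / 713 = -729.31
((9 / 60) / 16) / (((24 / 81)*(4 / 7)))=567 / 10240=0.06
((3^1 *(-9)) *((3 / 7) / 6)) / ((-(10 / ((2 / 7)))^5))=27 / 735306250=0.00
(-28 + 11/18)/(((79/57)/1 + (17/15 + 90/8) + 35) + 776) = -93670/2820711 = -0.03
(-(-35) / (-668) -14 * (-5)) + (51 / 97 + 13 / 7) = 32807099 / 453572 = 72.33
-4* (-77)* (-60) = -18480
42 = 42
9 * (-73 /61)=-10.77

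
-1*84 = -84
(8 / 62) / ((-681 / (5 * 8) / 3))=-160 / 7037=-0.02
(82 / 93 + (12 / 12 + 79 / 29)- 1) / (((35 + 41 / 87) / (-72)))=-350100 / 47833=-7.32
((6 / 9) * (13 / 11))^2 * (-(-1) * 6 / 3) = 1.24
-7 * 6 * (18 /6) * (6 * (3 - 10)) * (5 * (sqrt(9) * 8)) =635040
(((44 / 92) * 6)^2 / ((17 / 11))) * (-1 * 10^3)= -47916000 / 8993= -5328.14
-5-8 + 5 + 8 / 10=-36 / 5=-7.20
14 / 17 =0.82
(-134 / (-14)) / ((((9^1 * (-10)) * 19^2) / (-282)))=0.08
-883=-883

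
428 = 428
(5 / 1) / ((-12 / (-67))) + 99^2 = 117947 / 12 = 9828.92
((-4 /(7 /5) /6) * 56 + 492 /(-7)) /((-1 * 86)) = 1018 /903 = 1.13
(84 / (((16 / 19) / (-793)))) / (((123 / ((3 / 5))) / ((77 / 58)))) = -24363339 / 47560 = -512.27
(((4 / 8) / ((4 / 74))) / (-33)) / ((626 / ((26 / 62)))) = -481 / 2561592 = -0.00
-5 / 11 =-0.45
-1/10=-0.10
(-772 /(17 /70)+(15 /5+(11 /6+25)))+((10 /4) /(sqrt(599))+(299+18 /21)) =-2034281 /714+5 * sqrt(599) /1198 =-2849.03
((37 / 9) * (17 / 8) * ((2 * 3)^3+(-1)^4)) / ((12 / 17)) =2320381 / 864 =2685.63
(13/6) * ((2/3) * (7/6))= 91/54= 1.69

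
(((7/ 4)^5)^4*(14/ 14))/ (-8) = -79792266297612001/ 8796093022208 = -9071.33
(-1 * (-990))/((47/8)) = 7920/47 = 168.51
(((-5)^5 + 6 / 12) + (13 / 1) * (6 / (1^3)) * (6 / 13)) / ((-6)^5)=2059 / 5184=0.40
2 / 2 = 1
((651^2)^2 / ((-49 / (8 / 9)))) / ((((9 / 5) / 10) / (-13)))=235313150800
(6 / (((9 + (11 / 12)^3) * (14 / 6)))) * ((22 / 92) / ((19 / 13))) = 2223936 / 51645097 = 0.04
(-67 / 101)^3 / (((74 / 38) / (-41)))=234294377 / 38121137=6.15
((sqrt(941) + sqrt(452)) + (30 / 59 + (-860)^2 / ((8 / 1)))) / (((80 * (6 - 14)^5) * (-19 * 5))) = sqrt(113) / 124518400 + sqrt(941) / 249036800 + 272729 / 734658560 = 0.00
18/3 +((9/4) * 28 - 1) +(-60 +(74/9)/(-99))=7054/891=7.92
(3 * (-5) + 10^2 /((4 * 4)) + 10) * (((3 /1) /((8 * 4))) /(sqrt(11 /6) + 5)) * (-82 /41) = -225 /4448 + 15 * sqrt(66) /8896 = -0.04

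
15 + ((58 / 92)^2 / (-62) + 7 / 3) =6819461 / 393576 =17.33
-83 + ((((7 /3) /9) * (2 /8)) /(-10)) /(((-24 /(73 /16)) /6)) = -5736449 /69120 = -82.99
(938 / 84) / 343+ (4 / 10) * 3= 12683 / 10290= 1.23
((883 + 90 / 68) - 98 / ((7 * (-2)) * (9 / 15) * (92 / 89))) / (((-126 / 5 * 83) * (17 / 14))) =-21011005 / 59583708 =-0.35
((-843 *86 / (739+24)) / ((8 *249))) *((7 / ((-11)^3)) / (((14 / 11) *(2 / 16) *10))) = 12083 / 76628090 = 0.00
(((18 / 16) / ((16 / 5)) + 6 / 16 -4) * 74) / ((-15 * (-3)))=-15503 / 2880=-5.38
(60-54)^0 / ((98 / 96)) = 48 / 49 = 0.98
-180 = -180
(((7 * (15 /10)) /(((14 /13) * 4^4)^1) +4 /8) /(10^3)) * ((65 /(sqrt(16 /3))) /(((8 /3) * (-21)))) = -7163 * sqrt(3) /45875200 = -0.00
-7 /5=-1.40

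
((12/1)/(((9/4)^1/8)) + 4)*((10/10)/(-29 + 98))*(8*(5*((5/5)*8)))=44800/207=216.43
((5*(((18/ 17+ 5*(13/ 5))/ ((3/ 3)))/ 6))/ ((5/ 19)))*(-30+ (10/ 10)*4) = -59033/ 51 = -1157.51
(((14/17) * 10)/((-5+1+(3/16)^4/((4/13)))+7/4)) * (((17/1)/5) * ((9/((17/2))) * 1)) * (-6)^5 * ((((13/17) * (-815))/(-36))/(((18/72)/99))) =13303865545850880/18906091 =703681450.91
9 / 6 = 1.50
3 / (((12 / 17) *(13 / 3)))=51 / 52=0.98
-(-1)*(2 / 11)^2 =0.03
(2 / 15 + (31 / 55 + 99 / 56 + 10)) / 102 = 1355 / 11088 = 0.12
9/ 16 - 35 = -551/ 16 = -34.44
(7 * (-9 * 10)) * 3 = -1890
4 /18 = 2 /9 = 0.22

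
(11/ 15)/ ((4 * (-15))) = -11/ 900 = -0.01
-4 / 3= -1.33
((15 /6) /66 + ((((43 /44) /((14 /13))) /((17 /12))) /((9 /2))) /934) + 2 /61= 0.07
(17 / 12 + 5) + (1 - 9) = -19 / 12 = -1.58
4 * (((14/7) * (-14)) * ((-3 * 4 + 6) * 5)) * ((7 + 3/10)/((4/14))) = 85848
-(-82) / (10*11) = 41 / 55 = 0.75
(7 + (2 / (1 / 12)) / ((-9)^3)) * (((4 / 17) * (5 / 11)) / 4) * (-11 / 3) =-8465 / 12393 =-0.68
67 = 67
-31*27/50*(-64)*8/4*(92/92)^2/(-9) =-5952/25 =-238.08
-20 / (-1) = 20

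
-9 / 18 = -1 / 2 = -0.50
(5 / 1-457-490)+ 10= -932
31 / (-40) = -31 / 40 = -0.78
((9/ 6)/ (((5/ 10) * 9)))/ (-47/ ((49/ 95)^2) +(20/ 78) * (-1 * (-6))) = -31213/ 16398765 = -0.00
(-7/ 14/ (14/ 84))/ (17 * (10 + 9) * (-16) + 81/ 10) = 30/ 51599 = 0.00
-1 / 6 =-0.17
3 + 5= 8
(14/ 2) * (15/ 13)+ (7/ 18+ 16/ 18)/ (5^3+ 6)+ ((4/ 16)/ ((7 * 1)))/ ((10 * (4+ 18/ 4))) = 295003237/ 36478260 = 8.09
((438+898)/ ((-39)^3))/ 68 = -334/ 1008423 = -0.00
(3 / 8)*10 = 15 / 4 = 3.75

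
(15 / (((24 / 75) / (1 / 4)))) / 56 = 375 / 1792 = 0.21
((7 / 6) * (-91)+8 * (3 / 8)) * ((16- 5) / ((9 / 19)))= -129371 / 54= -2395.76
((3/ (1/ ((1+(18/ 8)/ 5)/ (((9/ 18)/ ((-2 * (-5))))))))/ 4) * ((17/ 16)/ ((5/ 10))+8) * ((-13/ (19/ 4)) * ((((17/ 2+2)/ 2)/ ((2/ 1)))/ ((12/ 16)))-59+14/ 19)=-9083583/ 608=-14940.10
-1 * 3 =-3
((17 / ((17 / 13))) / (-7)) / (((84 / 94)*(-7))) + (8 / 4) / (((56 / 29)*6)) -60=-490055 / 8232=-59.53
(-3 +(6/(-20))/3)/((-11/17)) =527/110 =4.79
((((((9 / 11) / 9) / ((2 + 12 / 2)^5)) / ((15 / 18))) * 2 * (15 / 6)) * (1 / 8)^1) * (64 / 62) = 3 / 1396736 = 0.00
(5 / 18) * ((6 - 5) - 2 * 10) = -95 / 18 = -5.28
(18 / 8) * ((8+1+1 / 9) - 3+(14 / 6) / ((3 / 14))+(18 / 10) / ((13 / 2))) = 10107 / 260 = 38.87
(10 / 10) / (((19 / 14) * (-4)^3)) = -7 / 608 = -0.01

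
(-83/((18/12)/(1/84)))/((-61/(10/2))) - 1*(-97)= 745957/7686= 97.05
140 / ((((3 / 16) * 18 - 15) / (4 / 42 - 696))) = 2338240 / 279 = 8380.79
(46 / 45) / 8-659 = -118597 / 180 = -658.87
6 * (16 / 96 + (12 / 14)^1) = 43 / 7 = 6.14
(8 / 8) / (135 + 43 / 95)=95 / 12868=0.01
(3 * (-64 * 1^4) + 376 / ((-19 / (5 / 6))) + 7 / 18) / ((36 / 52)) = -925223 / 3078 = -300.59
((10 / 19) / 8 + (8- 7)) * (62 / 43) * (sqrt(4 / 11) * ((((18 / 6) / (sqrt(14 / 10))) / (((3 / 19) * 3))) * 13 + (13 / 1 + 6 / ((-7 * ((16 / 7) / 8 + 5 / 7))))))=213435 * sqrt(11) / 62909 + 10881 * sqrt(385) / 3311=75.73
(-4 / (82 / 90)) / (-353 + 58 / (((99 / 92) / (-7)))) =17820 / 2964259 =0.01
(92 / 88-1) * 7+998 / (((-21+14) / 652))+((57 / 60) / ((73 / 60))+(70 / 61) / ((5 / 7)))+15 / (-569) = -36270476567515 / 390198578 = -92953.89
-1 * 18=-18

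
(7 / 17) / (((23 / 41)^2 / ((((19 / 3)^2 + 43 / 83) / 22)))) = 2.42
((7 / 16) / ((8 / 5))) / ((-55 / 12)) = -21 / 352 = -0.06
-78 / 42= -1.86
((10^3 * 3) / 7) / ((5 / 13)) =7800 / 7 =1114.29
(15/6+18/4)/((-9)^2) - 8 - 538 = -44219/81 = -545.91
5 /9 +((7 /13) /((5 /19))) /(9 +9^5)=2132783 /3838770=0.56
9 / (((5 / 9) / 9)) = 729 / 5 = 145.80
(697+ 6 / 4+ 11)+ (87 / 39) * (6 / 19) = 710.20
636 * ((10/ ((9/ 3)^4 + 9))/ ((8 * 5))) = 53/ 30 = 1.77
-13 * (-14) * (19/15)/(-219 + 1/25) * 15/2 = -6175/782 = -7.90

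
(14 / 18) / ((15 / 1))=7 / 135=0.05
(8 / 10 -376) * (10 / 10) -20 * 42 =-6076 / 5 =-1215.20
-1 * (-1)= 1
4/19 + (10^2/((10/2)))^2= 400.21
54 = 54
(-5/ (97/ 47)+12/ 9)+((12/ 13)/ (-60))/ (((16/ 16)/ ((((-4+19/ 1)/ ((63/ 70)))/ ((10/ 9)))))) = -4994/ 3783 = -1.32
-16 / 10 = -8 / 5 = -1.60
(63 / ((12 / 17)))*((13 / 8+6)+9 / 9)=24633 / 32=769.78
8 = 8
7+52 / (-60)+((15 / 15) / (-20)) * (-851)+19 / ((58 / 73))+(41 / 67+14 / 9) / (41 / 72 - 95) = 57524279587 / 792627420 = 72.57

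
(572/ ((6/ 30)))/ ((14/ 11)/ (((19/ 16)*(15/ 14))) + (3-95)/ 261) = 195012675/ 44173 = 4414.75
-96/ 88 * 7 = -84/ 11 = -7.64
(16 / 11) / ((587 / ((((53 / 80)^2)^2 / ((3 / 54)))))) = 0.01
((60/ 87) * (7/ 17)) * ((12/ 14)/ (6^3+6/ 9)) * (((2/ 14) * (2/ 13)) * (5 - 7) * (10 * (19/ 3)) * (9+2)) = -20064/ 583219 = -0.03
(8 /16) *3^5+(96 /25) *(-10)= 831 /10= 83.10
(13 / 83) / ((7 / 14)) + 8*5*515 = 1709826 / 83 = 20600.31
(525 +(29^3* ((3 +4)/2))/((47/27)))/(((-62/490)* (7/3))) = -489181455/2914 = -167872.84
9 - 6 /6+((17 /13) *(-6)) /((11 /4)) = 736 /143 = 5.15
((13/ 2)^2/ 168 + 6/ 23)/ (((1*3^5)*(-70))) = -0.00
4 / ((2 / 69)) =138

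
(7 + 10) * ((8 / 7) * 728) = 14144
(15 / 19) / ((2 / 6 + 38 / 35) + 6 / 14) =1575 / 3686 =0.43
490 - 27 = 463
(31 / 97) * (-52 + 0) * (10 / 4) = -4030 / 97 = -41.55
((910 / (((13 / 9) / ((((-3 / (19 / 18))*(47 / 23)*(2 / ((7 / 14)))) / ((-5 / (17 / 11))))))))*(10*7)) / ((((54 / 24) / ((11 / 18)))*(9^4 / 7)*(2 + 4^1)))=43849120 / 2867157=15.29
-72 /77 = -0.94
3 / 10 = 0.30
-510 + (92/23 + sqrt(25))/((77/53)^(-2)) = -1379229/2809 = -491.00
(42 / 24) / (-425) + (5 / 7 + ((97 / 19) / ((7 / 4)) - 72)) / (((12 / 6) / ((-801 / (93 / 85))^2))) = -568706839181563 / 31040300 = -18321563.88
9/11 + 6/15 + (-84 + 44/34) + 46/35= -104947/1309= -80.17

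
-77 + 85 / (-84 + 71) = -1086 / 13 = -83.54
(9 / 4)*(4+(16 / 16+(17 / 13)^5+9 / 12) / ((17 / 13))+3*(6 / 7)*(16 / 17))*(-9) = -11763773289 / 54380144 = -216.32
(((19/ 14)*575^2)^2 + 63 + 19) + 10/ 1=39461953533657/ 196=201336497620.70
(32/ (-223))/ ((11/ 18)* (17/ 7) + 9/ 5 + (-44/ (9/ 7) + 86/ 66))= 24640/ 5088637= 0.00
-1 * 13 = -13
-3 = -3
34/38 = 17/19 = 0.89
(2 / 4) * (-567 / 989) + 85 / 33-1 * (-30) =2107639 / 65274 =32.29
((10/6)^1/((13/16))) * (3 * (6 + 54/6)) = 1200/13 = 92.31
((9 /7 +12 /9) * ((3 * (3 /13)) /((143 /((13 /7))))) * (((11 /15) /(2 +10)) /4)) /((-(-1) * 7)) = 11 /214032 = 0.00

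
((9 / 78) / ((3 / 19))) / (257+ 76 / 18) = 171 / 61126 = 0.00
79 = 79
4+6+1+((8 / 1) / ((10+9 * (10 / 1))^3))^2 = 171875000001 / 15625000000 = 11.00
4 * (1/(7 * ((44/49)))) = 7/11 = 0.64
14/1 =14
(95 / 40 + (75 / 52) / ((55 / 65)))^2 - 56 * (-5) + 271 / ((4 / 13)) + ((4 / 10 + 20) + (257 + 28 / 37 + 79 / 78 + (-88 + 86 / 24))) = 1372.15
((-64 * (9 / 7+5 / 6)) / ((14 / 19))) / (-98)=13528 / 7203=1.88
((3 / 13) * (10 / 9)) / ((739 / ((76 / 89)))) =760 / 2565069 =0.00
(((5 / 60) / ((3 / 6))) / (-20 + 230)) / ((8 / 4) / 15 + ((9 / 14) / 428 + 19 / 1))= 214 / 5159517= 0.00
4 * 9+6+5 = 47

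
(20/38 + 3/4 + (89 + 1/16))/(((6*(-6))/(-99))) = 302093/1216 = 248.43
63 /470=0.13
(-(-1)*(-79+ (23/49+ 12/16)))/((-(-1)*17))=-15245/3332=-4.58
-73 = -73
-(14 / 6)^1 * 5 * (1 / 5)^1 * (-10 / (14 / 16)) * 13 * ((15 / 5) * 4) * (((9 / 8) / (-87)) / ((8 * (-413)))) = 195 / 11977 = 0.02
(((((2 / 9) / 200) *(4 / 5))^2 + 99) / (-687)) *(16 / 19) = -2004750016 / 16520203125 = -0.12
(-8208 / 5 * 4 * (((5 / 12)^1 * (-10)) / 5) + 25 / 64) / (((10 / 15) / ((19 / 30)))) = 6654427 / 1280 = 5198.77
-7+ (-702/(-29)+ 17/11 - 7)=3749/319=11.75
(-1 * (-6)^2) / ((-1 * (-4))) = -9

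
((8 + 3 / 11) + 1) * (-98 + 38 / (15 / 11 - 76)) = -8249352 / 9031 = -913.45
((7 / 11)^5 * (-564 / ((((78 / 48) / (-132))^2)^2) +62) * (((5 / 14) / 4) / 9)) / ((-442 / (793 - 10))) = 366257221995253523235 / 8132406816248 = 45036756.06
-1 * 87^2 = -7569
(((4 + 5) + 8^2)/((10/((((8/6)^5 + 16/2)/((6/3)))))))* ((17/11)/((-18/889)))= -3402.80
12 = 12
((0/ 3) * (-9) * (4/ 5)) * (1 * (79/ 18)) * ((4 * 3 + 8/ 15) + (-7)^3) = 0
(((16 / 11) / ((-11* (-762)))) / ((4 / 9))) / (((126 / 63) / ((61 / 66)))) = 61 / 338074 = 0.00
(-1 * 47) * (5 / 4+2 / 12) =-799 / 12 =-66.58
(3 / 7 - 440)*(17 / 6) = -1245.45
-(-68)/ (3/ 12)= 272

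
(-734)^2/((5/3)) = 1616268/5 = 323253.60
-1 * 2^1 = -2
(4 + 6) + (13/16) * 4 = 53/4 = 13.25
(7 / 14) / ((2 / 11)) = 11 / 4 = 2.75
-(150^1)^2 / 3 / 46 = -3750 / 23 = -163.04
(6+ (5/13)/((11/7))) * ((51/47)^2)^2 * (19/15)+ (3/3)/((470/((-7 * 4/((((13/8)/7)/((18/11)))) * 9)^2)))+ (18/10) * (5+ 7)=71612605247409/10615382635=6746.12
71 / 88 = 0.81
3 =3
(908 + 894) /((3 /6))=3604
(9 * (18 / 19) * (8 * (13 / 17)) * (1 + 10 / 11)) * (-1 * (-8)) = 2830464 / 3553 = 796.64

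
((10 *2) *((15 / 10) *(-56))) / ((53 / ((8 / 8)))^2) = -1680 / 2809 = -0.60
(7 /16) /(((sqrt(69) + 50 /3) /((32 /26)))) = 1050 /24427 - 63 * sqrt(69) /24427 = 0.02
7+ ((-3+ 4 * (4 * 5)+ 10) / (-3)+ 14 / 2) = -15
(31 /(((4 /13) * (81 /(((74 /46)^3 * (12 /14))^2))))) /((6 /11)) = 11373865171097 /391702962294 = 29.04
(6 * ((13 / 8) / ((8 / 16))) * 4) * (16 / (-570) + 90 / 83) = 649636 / 7885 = 82.39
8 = 8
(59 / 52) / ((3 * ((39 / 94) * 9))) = 2773 / 27378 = 0.10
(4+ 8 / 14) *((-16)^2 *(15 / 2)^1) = 61440 / 7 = 8777.14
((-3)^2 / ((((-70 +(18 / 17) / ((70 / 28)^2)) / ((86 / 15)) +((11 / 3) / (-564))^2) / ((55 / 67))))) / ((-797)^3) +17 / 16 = 6680840501020773946141 / 6287849876222928041168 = 1.06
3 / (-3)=-1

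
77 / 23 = 3.35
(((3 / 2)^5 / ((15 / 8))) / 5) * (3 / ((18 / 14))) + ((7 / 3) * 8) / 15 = 2821 / 900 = 3.13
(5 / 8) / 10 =1 / 16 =0.06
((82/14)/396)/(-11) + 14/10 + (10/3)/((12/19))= 1017889/152460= 6.68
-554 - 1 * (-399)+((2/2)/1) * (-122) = -277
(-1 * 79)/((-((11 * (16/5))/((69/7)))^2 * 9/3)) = 3134325/1517824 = 2.07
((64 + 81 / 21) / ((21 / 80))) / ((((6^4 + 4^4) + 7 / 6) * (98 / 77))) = 418000 / 3196417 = 0.13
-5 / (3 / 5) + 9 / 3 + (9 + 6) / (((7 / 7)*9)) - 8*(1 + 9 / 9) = -59 / 3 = -19.67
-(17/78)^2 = -289/6084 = -0.05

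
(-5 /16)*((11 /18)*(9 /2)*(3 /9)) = -0.29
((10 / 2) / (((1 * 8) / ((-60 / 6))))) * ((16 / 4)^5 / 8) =-800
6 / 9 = 2 / 3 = 0.67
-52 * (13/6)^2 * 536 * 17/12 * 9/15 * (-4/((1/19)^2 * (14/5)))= 57356207.17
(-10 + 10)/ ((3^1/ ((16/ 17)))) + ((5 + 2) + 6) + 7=20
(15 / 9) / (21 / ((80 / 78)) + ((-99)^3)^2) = 200 / 112977617930577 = 0.00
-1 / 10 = -0.10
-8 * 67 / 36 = -134 / 9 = -14.89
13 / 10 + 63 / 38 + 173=16716 / 95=175.96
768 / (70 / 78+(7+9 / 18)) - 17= 48769 / 655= 74.46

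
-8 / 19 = -0.42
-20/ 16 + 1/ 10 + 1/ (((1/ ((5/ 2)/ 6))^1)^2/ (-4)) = -83/ 45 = -1.84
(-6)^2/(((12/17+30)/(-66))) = -2244/29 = -77.38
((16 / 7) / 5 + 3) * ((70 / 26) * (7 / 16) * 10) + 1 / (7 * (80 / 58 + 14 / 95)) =62486695 / 1530984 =40.81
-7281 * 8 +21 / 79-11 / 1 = -4602440 / 79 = -58258.73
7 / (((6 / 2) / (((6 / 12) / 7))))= 1 / 6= 0.17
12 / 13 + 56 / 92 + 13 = 4345 / 299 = 14.53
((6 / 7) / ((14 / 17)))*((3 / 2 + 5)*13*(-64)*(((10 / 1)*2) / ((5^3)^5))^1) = -1103232 / 299072265625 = -0.00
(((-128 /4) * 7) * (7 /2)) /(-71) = 784 /71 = 11.04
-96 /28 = -24 /7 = -3.43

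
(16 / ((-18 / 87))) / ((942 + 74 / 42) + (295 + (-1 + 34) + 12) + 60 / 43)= -69832 / 1160497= -0.06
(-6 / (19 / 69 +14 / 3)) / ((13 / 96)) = -39744 / 4433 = -8.97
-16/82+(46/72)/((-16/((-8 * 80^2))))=754328/369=2044.25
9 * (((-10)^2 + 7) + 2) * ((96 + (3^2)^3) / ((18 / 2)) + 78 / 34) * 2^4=1474808.47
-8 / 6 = -4 / 3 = -1.33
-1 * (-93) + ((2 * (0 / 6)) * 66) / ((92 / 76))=93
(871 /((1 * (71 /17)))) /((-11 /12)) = -177684 /781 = -227.51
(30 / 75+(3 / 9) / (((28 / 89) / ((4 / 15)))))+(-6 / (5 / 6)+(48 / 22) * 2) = -2.15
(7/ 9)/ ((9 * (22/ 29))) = 203/ 1782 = 0.11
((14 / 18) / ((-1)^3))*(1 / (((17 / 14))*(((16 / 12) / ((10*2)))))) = -490 / 51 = -9.61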